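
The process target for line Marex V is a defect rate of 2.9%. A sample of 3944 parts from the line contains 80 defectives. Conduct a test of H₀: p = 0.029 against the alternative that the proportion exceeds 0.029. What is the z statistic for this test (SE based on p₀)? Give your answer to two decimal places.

p̂ = 80/3944 ≈ 0.020284.
Under H₀, SE = √(0.029·0.971/3944) = √(7.13971e-06) = 0.002672.
z = (0.020284 − 0.029)/0.002672 = -0.008716/0.002672 = -3.26.

z = -3.26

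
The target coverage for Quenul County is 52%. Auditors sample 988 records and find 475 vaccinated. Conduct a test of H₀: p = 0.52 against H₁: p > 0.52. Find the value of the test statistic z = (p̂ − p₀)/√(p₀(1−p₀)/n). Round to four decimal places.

z = -2.4682

p̂ = 475/988 = 0.4807692.
SE = √(p₀(1−p₀)/n) = √(0.2496/988) = 0.0158944.
z = (0.4807692 − 0.52)/0.0158944 = -0.0392308/0.0158944 = -2.4682.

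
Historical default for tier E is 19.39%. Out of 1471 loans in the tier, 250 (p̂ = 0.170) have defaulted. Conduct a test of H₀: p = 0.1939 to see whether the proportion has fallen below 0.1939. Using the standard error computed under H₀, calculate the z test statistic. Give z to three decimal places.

z = -2.323

p̂ = 250/1471 ≈ 0.16995.
Standard error under H₀: √(0.1939×0.8061/1471) = 0.01031.
z = (0.16995 − 0.1939)/0.01031 = -0.02395/0.01031 = -2.323.
p-value = P(Z < -2.323) ≈ 0.0101.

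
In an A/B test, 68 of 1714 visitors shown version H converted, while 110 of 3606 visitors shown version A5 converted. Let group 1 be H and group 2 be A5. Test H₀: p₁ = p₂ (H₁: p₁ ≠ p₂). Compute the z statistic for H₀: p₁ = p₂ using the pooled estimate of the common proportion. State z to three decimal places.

z = 1.738

p̂₁ = 68/1714 ≈ 0.039673, p̂₂ = 110/3606 ≈ 0.030505.
Pooled p̂ = (68+110)/(1714+3606) = 178/5320 = 0.033459.
SE = √(p̂(1−p̂)(1/n₁+1/n₂)) = √(0.033459·0.966541·0.000860746) = √(2.78358e-05) = 0.005276.
z = (0.039673 − 0.030505)/0.005276 = 0.009168/0.005276 = 1.738.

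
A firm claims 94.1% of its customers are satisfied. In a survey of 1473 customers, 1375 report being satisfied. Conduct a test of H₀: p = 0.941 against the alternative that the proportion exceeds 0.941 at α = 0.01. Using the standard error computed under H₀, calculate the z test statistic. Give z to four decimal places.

z = -1.2267

p̂ = 1375/1473 = 0.933469.
Standard error under H₀: √(0.941×0.059/1473) = 0.006139.
z = (0.933469 − 0.941)/0.006139 = -0.007531/0.006139 = -1.2267.
p-value = P(Z > -1.227) ≈ 0.8900; since p > α = 0.01, fail to reject H₀.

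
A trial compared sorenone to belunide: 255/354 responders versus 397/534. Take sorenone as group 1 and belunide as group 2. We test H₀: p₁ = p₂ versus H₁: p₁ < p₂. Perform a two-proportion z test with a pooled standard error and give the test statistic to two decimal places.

p̂₁ = 255/354 = 0.7203, p̂₂ = 397/534 = 0.7434.
Pooled p̂ = (255+397)/(354+534) = 652/888 = 0.7342.
SE = √(p̂(1−p̂)(1/n₁+1/n₂)) = √(0.7342·0.2658·0.00469752) = √(0.000916647) = 0.0303.
z = (0.7203 − 0.7434)/0.0303 = -0.0231/0.0303 = -0.76.
p-value = P(Z < -0.763) ≈ 0.2227.

z = -0.76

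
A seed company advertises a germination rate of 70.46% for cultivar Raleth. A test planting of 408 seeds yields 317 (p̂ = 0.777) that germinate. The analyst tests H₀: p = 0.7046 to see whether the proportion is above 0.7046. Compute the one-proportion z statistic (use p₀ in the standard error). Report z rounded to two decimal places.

p̂ = 317/408 ≈ 0.7770.
Under H₀, SE = √(0.7046·0.2954/408) = √(0.000510144) = 0.0226.
z = (0.7770 − 0.7046)/0.0226 = 0.0724/0.0226 = 3.20.
p-value = P(Z > 3.204) ≈ 0.0007.

z = 3.20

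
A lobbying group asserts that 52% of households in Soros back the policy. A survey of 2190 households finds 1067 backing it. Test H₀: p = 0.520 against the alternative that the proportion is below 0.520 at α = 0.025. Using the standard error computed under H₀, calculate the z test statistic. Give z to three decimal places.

p̂ = 1067/2190 ≈ 0.487215.
SE = √(p₀(1−p₀)/n) = √(0.2496/2190) = 0.010676.
z = (0.487215 − 0.52)/0.010676 = -0.032785/0.010676 = -3.071.
p-value = P(Z < -3.071) ≈ 0.0011. With α = 0.025, reject H₀.

z = -3.071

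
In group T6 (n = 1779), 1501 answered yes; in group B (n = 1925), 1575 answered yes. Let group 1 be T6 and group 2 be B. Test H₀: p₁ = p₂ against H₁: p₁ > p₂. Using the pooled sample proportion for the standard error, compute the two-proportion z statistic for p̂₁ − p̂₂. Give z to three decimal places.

z = 2.070

p̂₁ = 1501/1779 ≈ 0.843732, p̂₂ = 1575/1925 ≈ 0.818182.
Pooled p̂ = (1501+1575)/(1779+1925) = 3076/3704 = 0.830454.
SE = √(p̂(1−p̂)(1/n₁+1/n₂)) = √(0.830454·0.169546·0.00108159) = √(0.000152289) = 0.012341.
z = (0.843732 − 0.818182)/0.012341 = 0.025550/0.012341 = 2.070.
p-value = P(Z > 2.070) ≈ 0.0192.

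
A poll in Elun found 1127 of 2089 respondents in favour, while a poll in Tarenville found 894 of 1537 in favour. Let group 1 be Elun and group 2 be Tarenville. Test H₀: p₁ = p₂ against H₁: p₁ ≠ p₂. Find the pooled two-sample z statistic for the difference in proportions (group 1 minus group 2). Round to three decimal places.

p̂₁ = 1127/2089 ≈ 0.53949, p̂₂ = 894/1537 ≈ 0.58165.
Pooled p̂ = (1127+894)/(2089+1537) = 2021/3626 = 0.55736.
SE = √(p̂(1−p̂)(1/n₁+1/n₂)) = √(0.55736·0.44264·0.00112932) = √(0.000278613) = 0.01669.
z = (0.53949 − 0.58165)/0.01669 = -0.04216/0.01669 = -2.526.
Two-sided p-value ≈ 2·Φ(−2.526) = 0.0115.

z = -2.526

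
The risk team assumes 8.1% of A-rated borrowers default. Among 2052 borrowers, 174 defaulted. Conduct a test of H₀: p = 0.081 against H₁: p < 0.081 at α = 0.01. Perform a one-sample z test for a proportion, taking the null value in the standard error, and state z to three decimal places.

z = 0.630

p̂ = 174/2052 = 0.084795.
Standard error under H₀: √(0.081×0.919/2052) = 0.006023.
z = (0.084795 − 0.081)/0.006023 = 0.003795/0.006023 = 0.630.
p-value = P(Z < 0.630) ≈ 0.7357; since p > α = 0.01, fail to reject H₀.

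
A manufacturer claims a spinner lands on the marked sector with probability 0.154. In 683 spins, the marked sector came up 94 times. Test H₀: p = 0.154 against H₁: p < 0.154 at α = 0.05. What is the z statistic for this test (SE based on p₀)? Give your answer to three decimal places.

p̂ = 94/683 ≈ 0.13763.
Standard error under H₀: √(0.154×0.846/683) = 0.01381.
z = (0.13763 − 0.154)/0.01381 = -0.01637/0.01381 = -1.185.
p-value = P(Z < -1.185) ≈ 0.1179, so at α = 0.05 we fail to reject H₀.

z = -1.185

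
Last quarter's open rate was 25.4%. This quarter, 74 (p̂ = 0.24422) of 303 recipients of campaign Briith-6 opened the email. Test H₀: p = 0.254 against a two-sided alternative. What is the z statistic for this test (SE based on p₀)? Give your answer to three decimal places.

z = -0.391

p̂ = 74/303 ≈ 0.24422.
SE = √(p₀(1−p₀)/n) = √(0.18948/303) = 0.02501.
z = (0.24422 − 0.254)/0.02501 = -0.00978/0.02501 = -0.391.
p-value = 2·P(Z > 0.391) ≈ 0.6959.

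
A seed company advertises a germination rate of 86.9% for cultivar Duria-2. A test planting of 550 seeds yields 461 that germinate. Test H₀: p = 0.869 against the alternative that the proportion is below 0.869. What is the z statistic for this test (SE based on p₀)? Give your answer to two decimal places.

p̂ = 461/550 = 0.8382.
Standard error under H₀: √(0.869×0.131/550) = 0.0144.
z = (0.8382 − 0.869)/0.0144 = -0.0308/0.0144 = -2.14.

z = -2.14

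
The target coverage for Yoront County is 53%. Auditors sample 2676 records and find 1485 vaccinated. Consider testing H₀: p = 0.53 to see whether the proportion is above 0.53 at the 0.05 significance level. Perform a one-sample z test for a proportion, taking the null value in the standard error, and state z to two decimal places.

p̂ = 1485/2676 = 0.55493.
Standard error under H₀: √(0.53×0.47/2676) = 0.00965.
z = (0.55493 − 0.53)/0.00965 = 0.02493/0.00965 = 2.58.
p-value = P(Z > 2.584) ≈ 0.0049. With α = 0.05, reject H₀.

z = 2.58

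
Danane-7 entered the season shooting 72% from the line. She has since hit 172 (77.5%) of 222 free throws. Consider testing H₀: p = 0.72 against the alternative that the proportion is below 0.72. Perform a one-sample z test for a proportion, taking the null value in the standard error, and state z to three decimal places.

p̂ = 172/222 ≈ 0.77477.
SE = √(p₀(1−p₀)/n) = √(0.2016/222) = 0.03013.
z = (0.77477 − 0.72)/0.03013 = 0.05477/0.03013 = 1.818.

z = 1.818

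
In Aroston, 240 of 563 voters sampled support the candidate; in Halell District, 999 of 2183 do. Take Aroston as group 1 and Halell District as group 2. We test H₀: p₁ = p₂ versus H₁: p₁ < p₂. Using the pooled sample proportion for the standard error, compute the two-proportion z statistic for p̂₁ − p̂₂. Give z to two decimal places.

p̂₁ = 240/563 ≈ 0.4263, p̂₂ = 999/2183 ≈ 0.4576.
Pooled p̂ = (240+999)/(563+2183) = 1239/2746 = 0.4512.
SE = √(0.247619 × 0.00223428) = 0.0235.
z = (0.4263 − 0.4576)/0.0235 = -0.0313/0.0235 = -1.33.

z = -1.33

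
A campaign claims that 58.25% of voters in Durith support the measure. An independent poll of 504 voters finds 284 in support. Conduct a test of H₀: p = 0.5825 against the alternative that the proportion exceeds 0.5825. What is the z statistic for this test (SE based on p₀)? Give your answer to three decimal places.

p̂ = 284/504 ≈ 0.56349.
SE = √(p₀(1−p₀)/n) = √(0.24319/504) = 0.02197.
z = (0.56349 − 0.5825)/0.02197 = -0.01901/0.02197 = -0.865.

z = -0.865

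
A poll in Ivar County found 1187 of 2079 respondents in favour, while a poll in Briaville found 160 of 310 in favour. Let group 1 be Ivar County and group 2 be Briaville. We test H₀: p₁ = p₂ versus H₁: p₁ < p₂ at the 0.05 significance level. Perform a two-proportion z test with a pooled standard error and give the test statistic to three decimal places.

p̂₁ = 1187/2079 ≈ 0.57095, p̂₂ = 160/310 ≈ 0.51613.
Pooled p̂ = (1187+160)/(2079+310) = 1347/2389 = 0.56383.
SE = √(p̂(1−p̂)(1/n₁+1/n₂)) = √(0.56383·0.43617·0.00370681) = √(0.000911597) = 0.03019.
z = (0.57095 − 0.51613)/0.03019 = 0.05482/0.03019 = 1.816.
p-value = P(Z < 1.816) ≈ 0.9653. With α = 0.05, fail to reject H₀.

z = 1.816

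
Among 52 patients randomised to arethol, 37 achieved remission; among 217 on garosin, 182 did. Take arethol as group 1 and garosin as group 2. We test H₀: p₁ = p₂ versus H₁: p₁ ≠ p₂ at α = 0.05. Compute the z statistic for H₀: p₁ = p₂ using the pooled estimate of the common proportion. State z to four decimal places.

p̂₁ = 37/52 = 0.711538, p̂₂ = 182/217 = 0.838710.
Pooled p̂ = (37+182)/(52+217) = 219/269 = 0.814126.
SE = √(0.151325 × 0.0238391) = 0.060062.
z = (0.711538 − 0.838710)/0.060062 = -0.127172/0.060062 = -2.1173.
Two-sided p-value ≈ 2·Φ(−2.117) = 0.0342. With α = 0.05, reject H₀.

z = -2.1173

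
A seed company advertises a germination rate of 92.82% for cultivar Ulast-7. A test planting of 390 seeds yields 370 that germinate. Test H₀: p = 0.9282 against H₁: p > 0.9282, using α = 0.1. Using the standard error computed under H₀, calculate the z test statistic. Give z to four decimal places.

z = 1.5696

p̂ = 370/390 = 0.948718.
Standard error under H₀: √(0.9282×0.0718/390) = 0.013072.
z = (0.948718 − 0.9282)/0.013072 = 0.020518/0.013072 = 1.5696.
p-value = P(Z > 1.570) ≈ 0.0583. With α = 0.1, reject H₀.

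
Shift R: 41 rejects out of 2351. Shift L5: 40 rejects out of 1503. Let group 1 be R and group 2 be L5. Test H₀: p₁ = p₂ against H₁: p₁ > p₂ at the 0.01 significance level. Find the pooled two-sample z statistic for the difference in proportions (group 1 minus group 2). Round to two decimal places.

p̂₁ = 41/2351 ≈ 0.017439, p̂₂ = 40/1503 ≈ 0.026613.
Pooled p̂ = (41+40)/(2351+1503) = 81/3854 = 0.021017.
SE = √(0.0205754 × 0.00109069) = 0.004737.
z = (0.017439 − 0.026613)/0.004737 = -0.009174/0.004737 = -1.94.
p-value = P(Z > -1.937) ≈ 0.9736, so at α = 0.01 we fail to reject H₀.

z = -1.94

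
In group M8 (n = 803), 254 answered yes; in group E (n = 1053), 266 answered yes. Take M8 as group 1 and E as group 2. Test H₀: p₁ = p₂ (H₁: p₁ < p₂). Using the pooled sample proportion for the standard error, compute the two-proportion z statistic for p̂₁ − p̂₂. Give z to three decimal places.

z = 3.028

p̂₁ = 254/803 = 0.31631, p̂₂ = 266/1053 = 0.25261.
Pooled p̂ = (254+266)/(803+1053) = 520/1856 = 0.28017.
SE = √(0.201676 × 0.002195) = 0.02104.
z = (0.31631 − 0.25261)/0.02104 = 0.06370/0.02104 = 3.028.
p-value = P(Z < 3.028) ≈ 0.9988.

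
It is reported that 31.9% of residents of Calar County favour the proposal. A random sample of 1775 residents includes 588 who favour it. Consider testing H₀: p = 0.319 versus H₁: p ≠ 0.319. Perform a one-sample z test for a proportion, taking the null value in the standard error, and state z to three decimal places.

p̂ = 588/1775 = 0.33127.
SE = √(p₀(1−p₀)/n) = √(0.21724/1775) = 0.01106.
z = (0.33127 − 0.319)/0.01106 = 0.01227/0.01106 = 1.109.

z = 1.109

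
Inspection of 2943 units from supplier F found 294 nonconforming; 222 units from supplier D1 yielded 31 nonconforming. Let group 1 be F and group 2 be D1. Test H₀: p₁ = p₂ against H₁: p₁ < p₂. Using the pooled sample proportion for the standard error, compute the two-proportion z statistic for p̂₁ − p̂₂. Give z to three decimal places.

p̂₁ = 294/2943 ≈ 0.09990, p̂₂ = 31/222 ≈ 0.13964.
Pooled p̂ = (294+31)/(2943+222) = 325/3165 = 0.10269.
SE = √(0.0921413 × 0.00484429) = 0.02113.
z = (0.09990 − 0.13964)/0.02113 = -0.03974/0.02113 = -1.881.
p-value = P(Z < -1.881) ≈ 0.0300.

z = -1.881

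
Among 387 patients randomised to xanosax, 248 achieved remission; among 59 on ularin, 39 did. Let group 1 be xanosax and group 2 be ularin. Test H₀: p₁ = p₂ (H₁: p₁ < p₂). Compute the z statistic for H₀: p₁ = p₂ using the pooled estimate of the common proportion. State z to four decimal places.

p̂₁ = 248/387 = 0.640827, p̂₂ = 39/59 = 0.661017.
Pooled p̂ = (248+39)/(387+59) = 287/446 = 0.643498.
SE = √(p̂(1−p̂)(1/n₁+1/n₂)) = √(0.643498·0.356502·0.0195331) = √(0.00448106) = 0.066941.
z = (0.640827 − 0.661017)/0.066941 = -0.020190/0.066941 = -0.3016.
p-value = P(Z < -0.302) ≈ 0.3815.

z = -0.3016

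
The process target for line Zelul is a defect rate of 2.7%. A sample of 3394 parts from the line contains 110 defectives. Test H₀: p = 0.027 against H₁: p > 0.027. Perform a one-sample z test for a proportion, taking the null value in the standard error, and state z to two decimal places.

z = 1.94

p̂ = 110/3394 ≈ 0.032410.
Standard error under H₀: √(0.027×0.973/3394) = 0.002782.
z = (0.032410 − 0.027)/0.002782 = 0.005410/0.002782 = 1.94.
p-value = P(Z > 1.945) ≈ 0.0259.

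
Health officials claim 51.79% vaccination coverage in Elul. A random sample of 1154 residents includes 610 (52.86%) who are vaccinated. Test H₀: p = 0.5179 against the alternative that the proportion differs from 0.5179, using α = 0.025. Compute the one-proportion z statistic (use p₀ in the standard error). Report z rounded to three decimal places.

z = 0.727

p̂ = 610/1154 ≈ 0.52860.
SE = √(p₀(1−p₀)/n) = √(0.24968/1154) = 0.01471.
z = (0.52860 − 0.5179)/0.01471 = 0.01070/0.01471 = 0.727.
p-value = 2·P(Z > 0.727) ≈ 0.4671; since p > α = 0.025, fail to reject H₀.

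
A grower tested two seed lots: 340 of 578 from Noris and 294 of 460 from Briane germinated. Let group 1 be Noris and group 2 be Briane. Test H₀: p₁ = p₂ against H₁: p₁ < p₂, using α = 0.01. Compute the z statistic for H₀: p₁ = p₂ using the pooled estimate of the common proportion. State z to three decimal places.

z = -1.671

p̂₁ = 340/578 ≈ 0.58824, p̂₂ = 294/460 ≈ 0.63913.
Pooled p̂ = (340+294)/(578+460) = 634/1038 = 0.61079.
SE = √(p̂(1−p̂)(1/n₁+1/n₂)) = √(0.61079·0.38921·0.00390402) = √(0.000928085) = 0.03046.
z = (0.58824 − 0.63913)/0.03046 = -0.05089/0.03046 = -1.671.
p-value = P(Z < -1.671) ≈ 0.0474; since p > α = 0.01, fail to reject H₀.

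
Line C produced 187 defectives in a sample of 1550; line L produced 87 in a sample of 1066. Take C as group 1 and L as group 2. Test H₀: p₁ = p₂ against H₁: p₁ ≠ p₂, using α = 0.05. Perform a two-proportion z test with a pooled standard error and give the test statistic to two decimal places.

z = 3.20

p̂₁ = 187/1550 = 0.1206, p̂₂ = 87/1066 = 0.0816.
Pooled p̂ = (187+87)/(1550+1066) = 274/2616 = 0.1047.
SE = √(0.0937696 × 0.00158325) = 0.0122.
z = (0.1206 − 0.0816)/0.0122 = 0.0390/0.0122 = 3.20.
Two-sided p-value ≈ 2·Φ(−3.203) = 0.0014. With α = 0.05, reject H₀.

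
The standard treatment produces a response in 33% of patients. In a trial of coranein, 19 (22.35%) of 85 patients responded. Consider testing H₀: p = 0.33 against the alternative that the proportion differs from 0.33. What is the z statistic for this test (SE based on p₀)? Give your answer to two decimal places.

z = -2.09

p̂ = 19/85 ≈ 0.2235.
Standard error under H₀: √(0.33×0.67/85) = 0.0510.
z = (0.2235 − 0.33)/0.0510 = -0.1065/0.0510 = -2.09.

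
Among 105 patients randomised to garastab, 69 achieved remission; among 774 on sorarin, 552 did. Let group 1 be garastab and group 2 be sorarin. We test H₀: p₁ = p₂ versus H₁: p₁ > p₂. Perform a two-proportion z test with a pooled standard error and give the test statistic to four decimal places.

p̂₁ = 69/105 ≈ 0.657143, p̂₂ = 552/774 ≈ 0.713178.
Pooled p̂ = (69+552)/(105+774) = 621/879 = 0.706485.
SE = √(p̂(1−p̂)(1/n₁+1/n₂)) = √(0.706485·0.293515·0.0108158) = √(0.00224281) = 0.047358.
z = (0.657143 − 0.713178)/0.047358 = -0.056035/0.047358 = -1.1832.

z = -1.1832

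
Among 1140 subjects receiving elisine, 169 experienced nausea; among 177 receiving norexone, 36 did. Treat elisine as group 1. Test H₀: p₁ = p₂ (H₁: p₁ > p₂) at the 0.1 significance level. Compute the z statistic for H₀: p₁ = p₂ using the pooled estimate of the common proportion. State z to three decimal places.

p̂₁ = 169/1140 ≈ 0.14825, p̂₂ = 36/177 ≈ 0.20339.
Pooled p̂ = (169+36)/(1140+177) = 205/1317 = 0.15566.
SE = √(0.131428 × 0.00652691) = 0.02929.
z = (0.14825 − 0.20339)/0.02929 = -0.05514/0.02929 = -1.883.
p-value = P(Z > -1.883) ≈ 0.9701. With α = 0.1, fail to reject H₀.

z = -1.883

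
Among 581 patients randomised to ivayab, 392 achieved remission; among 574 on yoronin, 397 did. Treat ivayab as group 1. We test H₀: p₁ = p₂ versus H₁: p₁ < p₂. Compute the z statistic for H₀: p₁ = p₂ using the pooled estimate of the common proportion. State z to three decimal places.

p̂₁ = 392/581 = 0.67470, p̂₂ = 397/574 = 0.69164.
Pooled p̂ = (392+397)/(581+574) = 789/1155 = 0.68312.
SE = √(p̂(1−p̂)(1/n₁+1/n₂)) = √(0.68312·0.31688·0.00346333) = √(0.000749701) = 0.02738.
z = (0.67470 − 0.69164)/0.02738 = -0.01694/0.02738 = -0.619.
p-value = P(Z < -0.619) ≈ 0.2681.

z = -0.619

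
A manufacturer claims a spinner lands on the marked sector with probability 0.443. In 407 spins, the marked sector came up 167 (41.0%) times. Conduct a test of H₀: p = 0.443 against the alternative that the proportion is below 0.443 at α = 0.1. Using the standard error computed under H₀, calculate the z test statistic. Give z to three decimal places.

z = -1.327

p̂ = 167/407 ≈ 0.41032.
Standard error under H₀: √(0.443×0.557/407) = 0.02462.
z = (0.41032 − 0.443)/0.02462 = -0.03268/0.02462 = -1.327.
p-value = P(Z < -1.327) ≈ 0.0922. With α = 0.1, reject H₀.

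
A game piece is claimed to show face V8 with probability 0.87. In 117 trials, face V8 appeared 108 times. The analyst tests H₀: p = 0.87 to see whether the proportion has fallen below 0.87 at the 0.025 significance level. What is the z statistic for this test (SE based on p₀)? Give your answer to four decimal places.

z = 1.7071

p̂ = 108/117 ≈ 0.923077.
SE = √(p₀(1−p₀)/n) = √(0.1131/117) = 0.031091.
z = (0.923077 − 0.87)/0.031091 = 0.053077/0.031091 = 1.7071.
p-value = P(Z < 1.707) ≈ 0.9561. With α = 0.025, fail to reject H₀.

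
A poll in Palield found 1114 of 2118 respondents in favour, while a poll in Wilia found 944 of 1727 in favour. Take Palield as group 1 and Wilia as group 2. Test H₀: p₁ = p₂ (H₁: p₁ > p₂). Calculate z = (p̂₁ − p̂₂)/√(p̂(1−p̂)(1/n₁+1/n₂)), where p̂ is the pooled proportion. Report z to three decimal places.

z = -1.277

p̂₁ = 1114/2118 = 0.525968, p̂₂ = 944/1727 = 0.546613.
Pooled p̂ = (1114+944)/(2118+1727) = 2058/3845 = 0.535241.
SE = √(0.248758 × 0.00105118) = 0.016171.
z = (0.525968 − 0.546613)/0.016171 = -0.020645/0.016171 = -1.277.
p-value = P(Z > -1.277) ≈ 0.8991.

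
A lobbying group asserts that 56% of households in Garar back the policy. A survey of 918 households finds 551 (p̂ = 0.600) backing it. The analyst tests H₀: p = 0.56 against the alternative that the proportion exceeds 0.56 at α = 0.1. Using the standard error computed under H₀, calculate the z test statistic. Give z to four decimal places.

p̂ = 551/918 = 0.6002179.
SE = √(p₀(1−p₀)/n) = √(0.2464/918) = 0.0163832.
z = (0.6002179 − 0.56)/0.0163832 = 0.0402179/0.0163832 = 2.4548.
p-value = P(Z > 2.455) ≈ 0.0070; since p < α = 0.1, reject H₀.

z = 2.4548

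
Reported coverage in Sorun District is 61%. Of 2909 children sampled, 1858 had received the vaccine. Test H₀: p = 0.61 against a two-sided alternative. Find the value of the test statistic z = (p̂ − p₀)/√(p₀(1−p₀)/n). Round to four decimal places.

z = 3.1745

p̂ = 1858/2909 ≈ 0.638707.
Standard error under H₀: √(0.61×0.39/2909) = 0.009043.
z = (0.638707 − 0.61)/0.009043 = 0.028707/0.009043 = 3.1745.
p-value = 2·P(Z > 3.174) ≈ 0.0015.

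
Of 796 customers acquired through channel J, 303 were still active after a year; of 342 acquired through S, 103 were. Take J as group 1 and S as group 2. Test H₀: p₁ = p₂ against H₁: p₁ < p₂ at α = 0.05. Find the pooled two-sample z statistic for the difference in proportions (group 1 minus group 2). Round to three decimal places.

z = 2.566

p̂₁ = 303/796 ≈ 0.38065, p̂₂ = 103/342 ≈ 0.30117.
Pooled p̂ = (303+103)/(796+342) = 406/1138 = 0.35677.
SE = √(p̂(1−p̂)(1/n₁+1/n₂)) = √(0.35677·0.64323·0.00418026) = √(0.000959303) = 0.03097.
z = (0.38065 − 0.30117)/0.03097 = 0.07948/0.03097 = 2.566.
p-value = P(Z < 2.566) ≈ 0.9949, so at α = 0.05 we fail to reject H₀.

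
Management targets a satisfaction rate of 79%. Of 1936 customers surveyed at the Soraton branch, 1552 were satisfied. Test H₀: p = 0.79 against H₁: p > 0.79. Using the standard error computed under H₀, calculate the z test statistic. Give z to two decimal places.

p̂ = 1552/1936 = 0.8017.
Standard error under H₀: √(0.79×0.21/1936) = 0.0093.
z = (0.8017 − 0.79)/0.0093 = 0.0117/0.0093 = 1.26.
p-value = P(Z > 1.259) ≈ 0.1040.

z = 1.26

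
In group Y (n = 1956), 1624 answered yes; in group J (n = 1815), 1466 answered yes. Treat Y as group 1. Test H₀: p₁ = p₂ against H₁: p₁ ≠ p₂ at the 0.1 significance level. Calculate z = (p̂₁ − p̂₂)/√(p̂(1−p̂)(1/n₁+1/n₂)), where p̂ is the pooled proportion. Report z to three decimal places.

z = 1.799

p̂₁ = 1624/1956 ≈ 0.83027, p̂₂ = 1466/1815 ≈ 0.80771.
Pooled p̂ = (1624+1466)/(1956+1815) = 3090/3771 = 0.81941.
SE = √(p̂(1−p̂)(1/n₁+1/n₂)) = √(0.81941·0.18059·0.00106221) = √(0.000157182) = 0.01254.
z = (0.83027 − 0.80771)/0.01254 = 0.02256/0.01254 = 1.799.
p-value = 2·P(Z > 1.799) ≈ 0.0720. With α = 0.1, reject H₀.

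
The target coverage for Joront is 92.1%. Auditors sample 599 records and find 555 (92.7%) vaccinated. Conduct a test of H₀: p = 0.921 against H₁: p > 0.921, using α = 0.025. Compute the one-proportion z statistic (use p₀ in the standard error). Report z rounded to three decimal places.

z = 0.503

p̂ = 555/599 = 0.92654.
Standard error under H₀: √(0.921×0.079/599) = 0.01102.
z = (0.92654 − 0.921)/0.01102 = 0.00554/0.01102 = 0.503.
p-value = P(Z > 0.503) ≈ 0.3075, so at α = 0.025 we fail to reject H₀.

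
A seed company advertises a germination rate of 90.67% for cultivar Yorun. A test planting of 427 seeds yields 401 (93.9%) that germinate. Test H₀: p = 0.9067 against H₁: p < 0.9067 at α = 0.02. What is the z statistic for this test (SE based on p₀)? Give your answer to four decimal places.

p̂ = 401/427 = 0.9391101.
Standard error under H₀: √(0.9067×0.0933/427) = 0.0140753.
z = (0.9391101 − 0.9067)/0.0140753 = 0.0324101/0.0140753 = 2.3026.
p-value = P(Z < 2.303) ≈ 0.9893, so at α = 0.02 we fail to reject H₀.

z = 2.3026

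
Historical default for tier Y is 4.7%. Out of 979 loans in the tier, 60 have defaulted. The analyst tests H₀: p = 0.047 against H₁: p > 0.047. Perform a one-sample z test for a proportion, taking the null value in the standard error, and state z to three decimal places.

z = 2.112

p̂ = 60/979 = 0.061287.
SE = √(p₀(1−p₀)/n) = √(0.044791/979) = 0.006764.
z = (0.061287 − 0.047)/0.006764 = 0.014287/0.006764 = 2.112.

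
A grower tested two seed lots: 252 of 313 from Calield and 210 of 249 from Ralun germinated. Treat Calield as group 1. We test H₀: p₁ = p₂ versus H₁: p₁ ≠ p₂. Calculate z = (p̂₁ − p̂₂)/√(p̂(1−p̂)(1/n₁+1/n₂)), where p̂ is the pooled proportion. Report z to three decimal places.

z = -1.178

p̂₁ = 252/313 ≈ 0.80511, p̂₂ = 210/249 ≈ 0.84337.
Pooled p̂ = (252+210)/(313+249) = 462/562 = 0.82206.
SE = √(p̂(1−p̂)(1/n₁+1/n₂)) = √(0.82206·0.17794·0.00721095) = √(0.00105478) = 0.03248.
z = (0.80511 − 0.84337)/0.03248 = -0.03826/0.03248 = -1.178.
Two-sided p-value ≈ 2·Φ(−1.178) = 0.2388.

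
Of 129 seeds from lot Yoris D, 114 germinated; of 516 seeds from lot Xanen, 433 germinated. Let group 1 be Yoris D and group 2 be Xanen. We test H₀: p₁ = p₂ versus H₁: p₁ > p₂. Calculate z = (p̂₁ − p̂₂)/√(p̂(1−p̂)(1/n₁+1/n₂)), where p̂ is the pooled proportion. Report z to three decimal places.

p̂₁ = 114/129 = 0.88372, p̂₂ = 433/516 = 0.83915.
Pooled p̂ = (114+433)/(129+516) = 547/645 = 0.84806.
SE = √(0.128853 × 0.00968992) = 0.03534.
z = (0.88372 − 0.83915)/0.03534 = 0.04457/0.03534 = 1.261.

z = 1.261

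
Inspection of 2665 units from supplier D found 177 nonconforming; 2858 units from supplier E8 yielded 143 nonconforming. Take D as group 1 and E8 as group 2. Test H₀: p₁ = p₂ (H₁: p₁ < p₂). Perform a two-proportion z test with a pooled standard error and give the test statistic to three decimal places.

z = 2.604

p̂₁ = 177/2665 ≈ 0.066417, p̂₂ = 143/2858 ≈ 0.050035.
Pooled p̂ = (177+143)/(2665+2858) = 320/5523 = 0.057940.
SE = √(0.0545825 × 0.00072513) = 0.006291.
z = (0.066417 − 0.050035)/0.006291 = 0.016382/0.006291 = 2.604.
p-value = P(Z < 2.604) ≈ 0.9954.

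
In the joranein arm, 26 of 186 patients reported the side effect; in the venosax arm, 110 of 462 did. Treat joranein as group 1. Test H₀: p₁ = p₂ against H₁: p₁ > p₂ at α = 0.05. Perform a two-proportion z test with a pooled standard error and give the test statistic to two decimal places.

z = -2.78

p̂₁ = 26/186 = 0.1398, p̂₂ = 110/462 = 0.2381.
Pooled p̂ = (26+110)/(186+462) = 136/648 = 0.2099.
SE = √(p̂(1−p̂)(1/n₁+1/n₂)) = √(0.2099·0.7901·0.00754085) = √(0.00125049) = 0.0354.
z = (0.1398 − 0.2381)/0.0354 = -0.0983/0.0354 = -2.78.
p-value = P(Z > -2.780) ≈ 0.9973; since p > α = 0.05, fail to reject H₀.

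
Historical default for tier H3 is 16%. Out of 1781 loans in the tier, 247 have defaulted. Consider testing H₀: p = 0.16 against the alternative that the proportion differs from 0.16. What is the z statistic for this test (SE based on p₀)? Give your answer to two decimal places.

p̂ = 247/1781 ≈ 0.1387.
Standard error under H₀: √(0.16×0.84/1781) = 0.0087.
z = (0.1387 − 0.16)/0.0087 = -0.0213/0.0087 = -2.45.
p-value = 2·P(Z > 2.454) ≈ 0.0141.

z = -2.45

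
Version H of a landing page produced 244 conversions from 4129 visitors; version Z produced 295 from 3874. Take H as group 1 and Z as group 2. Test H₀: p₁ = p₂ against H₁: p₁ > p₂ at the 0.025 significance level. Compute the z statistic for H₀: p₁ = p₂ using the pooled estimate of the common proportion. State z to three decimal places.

z = -3.042

p̂₁ = 244/4129 = 0.059094, p̂₂ = 295/3874 = 0.076149.
Pooled p̂ = (244+295)/(4129+3874) = 539/8003 = 0.067350.
SE = √(0.0628138 × 0.000500321) = 0.005606.
z = (0.059094 − 0.076149)/0.005606 = -0.017055/0.005606 = -3.042.
p-value = P(Z > -3.042) ≈ 0.9988, so at α = 0.025 we fail to reject H₀.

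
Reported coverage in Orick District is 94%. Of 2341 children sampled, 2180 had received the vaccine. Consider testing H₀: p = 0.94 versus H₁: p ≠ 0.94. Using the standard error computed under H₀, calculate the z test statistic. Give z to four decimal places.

z = -1.7876

p̂ = 2180/2341 = 0.93122597.
Under H₀, SE = √(0.94·0.06/2341) = √(2.40923e-05) = 0.00490839.
z = (0.93122597 − 0.94)/0.00490839 = -0.00877403/0.00490839 = -1.7876.
Two-sided p-value ≈ 2·Φ(−1.788) = 0.0738.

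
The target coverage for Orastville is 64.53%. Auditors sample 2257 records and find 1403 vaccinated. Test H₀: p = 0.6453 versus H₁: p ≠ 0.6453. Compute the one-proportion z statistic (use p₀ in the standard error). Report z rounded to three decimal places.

z = -2.351

p̂ = 1403/2257 ≈ 0.621622.
Standard error under H₀: √(0.6453×0.3547/2257) = 0.010070.
z = (0.621622 − 0.6453)/0.010070 = -0.023678/0.010070 = -2.351.
Two-sided p-value ≈ 2·Φ(−2.351) = 0.0187.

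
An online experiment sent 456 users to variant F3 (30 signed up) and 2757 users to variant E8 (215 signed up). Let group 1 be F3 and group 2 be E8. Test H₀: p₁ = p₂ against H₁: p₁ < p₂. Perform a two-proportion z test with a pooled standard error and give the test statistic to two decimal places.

p̂₁ = 30/456 = 0.0658, p̂₂ = 215/2757 = 0.0780.
Pooled p̂ = (30+215)/(456+2757) = 245/3213 = 0.0763.
SE = √(0.0704382 × 0.0025557) = 0.0134.
z = (0.0658 − 0.0780)/0.0134 = -0.0122/0.0134 = -0.91.
p-value = P(Z < -0.909) ≈ 0.1817.

z = -0.91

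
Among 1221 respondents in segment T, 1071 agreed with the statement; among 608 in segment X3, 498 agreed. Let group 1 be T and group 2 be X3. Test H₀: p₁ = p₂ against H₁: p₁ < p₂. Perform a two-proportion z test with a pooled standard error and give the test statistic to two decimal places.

p̂₁ = 1071/1221 = 0.8771, p̂₂ = 498/608 = 0.8191.
Pooled p̂ = (1071+498)/(1221+608) = 1569/1829 = 0.8578.
SE = √(0.121946 × 0.00246374) = 0.0173.
z = (0.8771 − 0.8191)/0.0173 = 0.0580/0.0173 = 3.35.
p-value = P(Z < 3.350) ≈ 0.9996.

z = 3.35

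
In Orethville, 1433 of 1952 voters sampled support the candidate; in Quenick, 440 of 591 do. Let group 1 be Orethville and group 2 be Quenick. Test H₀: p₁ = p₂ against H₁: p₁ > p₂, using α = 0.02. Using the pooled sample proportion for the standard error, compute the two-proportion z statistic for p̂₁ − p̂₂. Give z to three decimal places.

z = -0.502

p̂₁ = 1433/1952 ≈ 0.73412, p̂₂ = 440/591 ≈ 0.74450.
Pooled p̂ = (1433+440)/(1952+591) = 1873/2543 = 0.73653.
SE = √(0.194053 × 0.00220434) = 0.02068.
z = (0.73412 − 0.74450)/0.02068 = -0.01038/0.02068 = -0.502.
p-value = P(Z > -0.502) ≈ 0.6922, so at α = 0.02 we fail to reject H₀.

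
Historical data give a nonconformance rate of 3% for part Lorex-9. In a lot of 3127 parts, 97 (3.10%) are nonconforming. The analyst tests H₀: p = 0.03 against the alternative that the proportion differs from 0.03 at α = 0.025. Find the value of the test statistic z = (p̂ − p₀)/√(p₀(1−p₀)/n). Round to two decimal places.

p̂ = 97/3127 = 0.03102.
Standard error under H₀: √(0.03×0.97/3127) = 0.00305.
z = (0.03102 − 0.03)/0.00305 = 0.00102/0.00305 = 0.33.
p-value = 2·P(Z > 0.334) ≈ 0.7381. With α = 0.025, fail to reject H₀.

z = 0.33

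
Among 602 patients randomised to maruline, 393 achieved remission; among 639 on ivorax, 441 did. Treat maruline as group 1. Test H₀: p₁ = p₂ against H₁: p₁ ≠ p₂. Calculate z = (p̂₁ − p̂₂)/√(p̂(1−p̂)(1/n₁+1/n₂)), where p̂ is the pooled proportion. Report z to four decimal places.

p̂₁ = 393/602 ≈ 0.652824, p̂₂ = 441/639 ≈ 0.690141.
Pooled p̂ = (393+441)/(602+639) = 834/1241 = 0.672039.
SE = √(0.220403 × 0.00322607) = 0.026665.
z = (0.652824 − 0.690141)/0.026665 = -0.037317/0.026665 = -1.3995.
p-value = 2·P(Z > 1.399) ≈ 0.1617.

z = -1.3995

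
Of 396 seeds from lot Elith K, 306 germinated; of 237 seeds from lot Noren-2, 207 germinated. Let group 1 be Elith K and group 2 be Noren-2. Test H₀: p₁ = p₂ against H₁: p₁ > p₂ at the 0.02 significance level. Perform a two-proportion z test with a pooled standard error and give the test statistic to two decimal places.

p̂₁ = 306/396 ≈ 0.7727, p̂₂ = 207/237 ≈ 0.8734.
Pooled p̂ = (306+207)/(396+237) = 513/633 = 0.8104.
SE = √(0.153635 × 0.00674466) = 0.0322.
z = (0.7727 − 0.8734)/0.0322 = -0.1007/0.0322 = -3.13.
p-value = P(Z > -3.128) ≈ 0.9991; since p > α = 0.02, fail to reject H₀.

z = -3.13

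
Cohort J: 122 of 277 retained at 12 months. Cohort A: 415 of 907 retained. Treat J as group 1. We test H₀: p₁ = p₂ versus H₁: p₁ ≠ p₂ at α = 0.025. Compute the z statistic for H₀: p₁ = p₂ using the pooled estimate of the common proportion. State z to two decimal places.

p̂₁ = 122/277 = 0.4404, p̂₂ = 415/907 = 0.4576.
Pooled p̂ = (122+415)/(277+907) = 537/1184 = 0.4535.
SE = √(p̂(1−p̂)(1/n₁+1/n₂)) = √(0.4535·0.5465·0.00471264) = √(0.00116799) = 0.0342.
z = (0.4404 − 0.4576)/0.0342 = -0.0172/0.0342 = -0.50.
Two-sided p-value ≈ 2·Φ(−0.501) = 0.6164; since p > α = 0.025, fail to reject H₀.

z = -0.50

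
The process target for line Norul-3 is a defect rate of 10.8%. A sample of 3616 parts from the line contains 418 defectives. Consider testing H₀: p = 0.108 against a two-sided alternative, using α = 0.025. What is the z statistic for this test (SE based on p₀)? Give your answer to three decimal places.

p̂ = 418/3616 = 0.115597.
SE = √(p₀(1−p₀)/n) = √(0.096336/3616) = 0.005162.
z = (0.115597 − 0.108)/0.005162 = 0.007597/0.005162 = 1.472.
p-value = 2·P(Z > 1.472) ≈ 0.1410. With α = 0.025, fail to reject H₀.

z = 1.472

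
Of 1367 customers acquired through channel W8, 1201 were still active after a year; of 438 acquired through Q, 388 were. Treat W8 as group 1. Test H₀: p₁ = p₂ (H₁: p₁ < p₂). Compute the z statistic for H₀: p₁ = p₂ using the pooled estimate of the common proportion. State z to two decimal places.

z = -0.41

p̂₁ = 1201/1367 = 0.87857, p̂₂ = 388/438 = 0.88584.
Pooled p̂ = (1201+388)/(1367+438) = 1589/1805 = 0.88033.
SE = √(0.105347 × 0.00301463) = 0.01782.
z = (0.87857 − 0.88584)/0.01782 = -0.00727/0.01782 = -0.41.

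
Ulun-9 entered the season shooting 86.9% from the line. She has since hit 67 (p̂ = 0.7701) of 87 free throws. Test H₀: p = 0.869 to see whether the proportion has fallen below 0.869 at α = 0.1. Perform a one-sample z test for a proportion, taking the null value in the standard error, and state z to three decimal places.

z = -2.734

p̂ = 67/87 ≈ 0.77011.
SE = √(p₀(1−p₀)/n) = √(0.11384/87) = 0.03617.
z = (0.77011 − 0.869)/0.03617 = -0.09889/0.03617 = -2.734.
p-value = P(Z < -2.734) ≈ 0.0031, so at α = 0.1 we reject H₀.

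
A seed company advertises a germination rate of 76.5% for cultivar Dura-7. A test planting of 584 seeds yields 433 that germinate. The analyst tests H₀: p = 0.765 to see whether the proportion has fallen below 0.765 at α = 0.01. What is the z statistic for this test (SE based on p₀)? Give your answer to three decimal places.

z = -1.343

p̂ = 433/584 = 0.741438.
Under H₀, SE = √(0.765·0.235/584) = √(0.000307834) = 0.017545.
z = (0.741438 − 0.765)/0.017545 = -0.023562/0.017545 = -1.343.
p-value = P(Z < -1.343) ≈ 0.0897; since p > α = 0.01, fail to reject H₀.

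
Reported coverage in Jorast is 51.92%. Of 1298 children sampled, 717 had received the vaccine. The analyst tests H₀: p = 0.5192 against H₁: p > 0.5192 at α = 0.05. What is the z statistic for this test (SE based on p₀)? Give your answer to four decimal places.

z = 2.3932

p̂ = 717/1298 = 0.5523883.
Under H₀, SE = √(0.5192·0.4808/1298) = √(0.00019232) = 0.0138679.
z = (0.5523883 − 0.5192)/0.0138679 = 0.0331883/0.0138679 = 2.3932.
p-value = P(Z > 2.393) ≈ 0.0084. With α = 0.05, reject H₀.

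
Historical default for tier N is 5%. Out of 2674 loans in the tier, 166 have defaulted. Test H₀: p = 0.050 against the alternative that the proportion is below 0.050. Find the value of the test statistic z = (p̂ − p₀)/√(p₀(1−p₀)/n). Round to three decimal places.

z = 2.866

p̂ = 166/2674 ≈ 0.062079.
Standard error under H₀: √(0.05×0.95/2674) = 0.004215.
z = (0.062079 − 0.05)/0.004215 = 0.012079/0.004215 = 2.866.
p-value = P(Z < 2.866) ≈ 0.9979.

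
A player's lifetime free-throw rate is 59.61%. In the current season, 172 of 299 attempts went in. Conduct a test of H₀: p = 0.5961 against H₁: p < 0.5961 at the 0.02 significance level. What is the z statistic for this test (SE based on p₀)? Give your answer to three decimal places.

p̂ = 172/299 = 0.57525.
Under H₀, SE = √(0.5961·0.4039/299) = √(0.000805233) = 0.02838.
z = (0.57525 − 0.5961)/0.02838 = -0.02085/0.02838 = -0.735.
p-value = P(Z < -0.735) ≈ 0.2313, so at α = 0.02 we fail to reject H₀.

z = -0.735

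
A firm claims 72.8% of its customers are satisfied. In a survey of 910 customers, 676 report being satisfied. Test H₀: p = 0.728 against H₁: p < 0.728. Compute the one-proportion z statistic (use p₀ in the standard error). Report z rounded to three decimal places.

z = 1.007

p̂ = 676/910 ≈ 0.74286.
SE = √(p₀(1−p₀)/n) = √(0.19802/910) = 0.01475.
z = (0.74286 − 0.728)/0.01475 = 0.01486/0.01475 = 1.007.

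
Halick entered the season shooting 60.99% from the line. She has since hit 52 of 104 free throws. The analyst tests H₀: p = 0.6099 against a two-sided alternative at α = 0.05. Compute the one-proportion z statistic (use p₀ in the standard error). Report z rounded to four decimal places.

p̂ = 52/104 = 0.500000.
Under H₀, SE = √(0.6099·0.3901/104) = √(0.00228771) = 0.047830.
z = (0.500000 − 0.6099)/0.047830 = -0.109900/0.047830 = -2.2977.
Two-sided p-value ≈ 2·Φ(−2.298) = 0.0216, so at α = 0.05 we reject H₀.

z = -2.2977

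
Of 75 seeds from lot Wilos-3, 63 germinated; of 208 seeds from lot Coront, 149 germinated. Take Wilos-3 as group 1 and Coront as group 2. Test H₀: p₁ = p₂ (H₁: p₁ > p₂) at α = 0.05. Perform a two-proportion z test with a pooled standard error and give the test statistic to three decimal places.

z = 2.118

p̂₁ = 63/75 = 0.84000, p̂₂ = 149/208 = 0.71635.
Pooled p̂ = (63+149)/(75+208) = 212/283 = 0.74912.
SE = √(p̂(1−p̂)(1/n₁+1/n₂)) = √(0.74912·0.25088·0.018141) = √(0.00340944) = 0.05839.
z = (0.84000 − 0.71635)/0.05839 = 0.12365/0.05839 = 2.118.
p-value = P(Z > 2.118) ≈ 0.0171. With α = 0.05, reject H₀.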